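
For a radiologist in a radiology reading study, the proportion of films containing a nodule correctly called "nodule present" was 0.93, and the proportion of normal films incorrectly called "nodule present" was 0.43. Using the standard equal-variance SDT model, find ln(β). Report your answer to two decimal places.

z(0.93) = 1.476, z(0.43) = -0.176
ln β = −½·[z(H)² − z(FA)²] = −0.5 × (2.179 − 0.031) = -1.074

ln β = -1.07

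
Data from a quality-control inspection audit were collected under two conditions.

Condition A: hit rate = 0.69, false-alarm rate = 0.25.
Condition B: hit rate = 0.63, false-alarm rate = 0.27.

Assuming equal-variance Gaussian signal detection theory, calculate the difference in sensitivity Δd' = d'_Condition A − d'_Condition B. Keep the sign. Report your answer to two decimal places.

Condition A: z(0.69) = 0.496, z(0.25) = -0.674, d' = 1.170
Condition B: z(0.63) = 0.332, z(0.27) = -0.613, d' = 0.945
Δd' = d'_Condition A − d'_Condition B = 1.170 − 0.945 = 0.225
Condition A has the higher sensitivity.

Δd' = 0.23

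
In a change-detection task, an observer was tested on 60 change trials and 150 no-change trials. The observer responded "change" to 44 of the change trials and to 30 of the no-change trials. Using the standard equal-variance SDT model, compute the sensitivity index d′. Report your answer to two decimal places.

d′ = 1.46

H = 44/60 = 0.7333
FA = 30/150 = 0.2000
Φ⁻¹(H) = 0.6228
Φ⁻¹(FA) = -0.8416
d' = z(H) − z(FA) = 0.6228 − (-0.8416) = 1.4644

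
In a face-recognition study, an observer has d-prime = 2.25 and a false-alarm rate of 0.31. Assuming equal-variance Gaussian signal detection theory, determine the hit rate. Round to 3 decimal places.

z(false-alarm rate) = z(0.31) = -0.4959
z(H) = z(FA) + d' = -0.4959 + 2.25 = 1.7541
hit rate = Φ(1.7541) = 0.9603

hit rate = 0.960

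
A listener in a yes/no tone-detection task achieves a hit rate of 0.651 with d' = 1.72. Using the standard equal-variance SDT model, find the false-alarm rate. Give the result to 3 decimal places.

z(hit rate) = z(0.651) = 0.3880
z(FA) = z(H) − d' = 0.3880 − 1.72 = -1.3320
false-alarm rate = Φ(-1.3320) = 0.0914

false-alarm rate = 0.091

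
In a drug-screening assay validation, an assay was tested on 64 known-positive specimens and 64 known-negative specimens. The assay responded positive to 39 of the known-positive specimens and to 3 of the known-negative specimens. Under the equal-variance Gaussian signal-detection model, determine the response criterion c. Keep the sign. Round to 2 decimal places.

c = 0.70

H = 39/64 = 0.6094
FA = 3/64 = 0.0469
z(H) = z(0.6094) = 0.2778
z(FA) = z(0.0469) = -1.6757
c = −½·[z(H) + z(FA)] = −0.5 × (0.2778 + (-1.6757)) = 0.69895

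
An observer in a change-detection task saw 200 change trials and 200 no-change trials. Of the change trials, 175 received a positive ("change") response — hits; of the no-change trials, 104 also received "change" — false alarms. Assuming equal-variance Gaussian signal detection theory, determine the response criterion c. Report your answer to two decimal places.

H = 175/200 = 0.8750
FA = 104/200 = 0.5200
z(H) = z(0.8750) = 1.1503
z(FA) = z(0.5200) = 0.0502
c = −½·[z(H) + z(FA)] = −0.5 × (1.1503 + 0.0502) = -0.60025

c = -0.60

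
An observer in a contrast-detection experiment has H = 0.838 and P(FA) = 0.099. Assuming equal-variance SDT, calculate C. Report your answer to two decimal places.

C = 0.15

z(0.838) = 0.9863, z(0.099) = -1.2873
c = −½·[z(H) + z(FA)] = −0.5 × (0.9863 + (-1.2873)) = 0.1505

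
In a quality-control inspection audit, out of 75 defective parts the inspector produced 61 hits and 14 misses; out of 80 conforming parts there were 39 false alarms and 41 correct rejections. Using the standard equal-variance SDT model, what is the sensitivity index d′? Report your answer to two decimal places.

H = 61/75 = 0.8133
FA = 39/80 = 0.4875
z(H) = 0.8901
z(FA) = -0.0313
d' = z(H) − z(FA) = 0.8901 − (-0.0313) = 0.9214

d′ = 0.92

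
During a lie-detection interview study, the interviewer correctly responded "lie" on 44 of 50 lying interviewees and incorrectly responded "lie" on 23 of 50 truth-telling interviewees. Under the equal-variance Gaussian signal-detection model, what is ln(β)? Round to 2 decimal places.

ln β = -0.69

H = 44/50 = 0.8800
FA = 23/50 = 0.4600
z(H) = z(0.8800) = 1.175
z(FA) = z(0.4600) = -0.100
ln β = −½·[z(H)² − z(FA)²] = −0.5 × (1.381 − 0.010) = -0.6855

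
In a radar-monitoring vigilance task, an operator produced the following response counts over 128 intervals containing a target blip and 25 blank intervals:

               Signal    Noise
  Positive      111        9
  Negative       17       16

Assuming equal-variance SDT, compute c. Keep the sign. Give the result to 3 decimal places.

H = 111/128 = 0.8672
FA = 9/25 = 0.3600
z(H) = 1.1133
z(FA) = -0.3585
c = −½·[z(H) + z(FA)] = −0.5 × (1.1133 + (-0.3585)) = -0.3774
c < 0: the operator has a liberal response bias.

c = -0.377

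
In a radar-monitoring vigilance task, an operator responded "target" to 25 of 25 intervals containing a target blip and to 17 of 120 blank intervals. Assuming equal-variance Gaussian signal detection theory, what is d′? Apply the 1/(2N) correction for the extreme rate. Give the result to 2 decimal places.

d′ = 3.13

The hit rate is 25/25 = 1, so apply the 1/(2N) correction: H → 1 − 1/(2·25) = 0.98000.
z(H) = z(0.98000) = 2.054
z(FA) = z(0.14167) = -1.073
d' = 2.054 − (-1.073) = 3.127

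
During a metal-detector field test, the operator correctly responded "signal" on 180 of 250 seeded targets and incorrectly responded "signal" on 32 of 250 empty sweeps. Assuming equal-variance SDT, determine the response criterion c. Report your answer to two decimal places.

c = 0.28

H = 180/250 = 0.7200
FA = 32/250 = 0.1280
Φ⁻¹(H) = 0.583
Φ⁻¹(FA) = -1.136
c = −½·[z(H) + z(FA)] = −0.5 × (0.583 + (-1.136)) = 0.2765
c > 0: the operator has a conservative response bias.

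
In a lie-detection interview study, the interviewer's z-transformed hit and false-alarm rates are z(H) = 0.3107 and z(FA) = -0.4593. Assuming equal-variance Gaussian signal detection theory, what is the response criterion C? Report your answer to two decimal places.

c = −½·[z(H) + z(FA)] = −½·(0.3107 + (-0.4593)) = 0.0743

C = 0.07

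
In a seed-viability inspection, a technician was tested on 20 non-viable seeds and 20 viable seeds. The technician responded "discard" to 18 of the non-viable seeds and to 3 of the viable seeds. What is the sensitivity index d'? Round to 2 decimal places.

d' = 2.32

H = 18/20 = 0.9000
FA = 3/20 = 0.1500
Φ⁻¹(0.9000) = 1.2816, Φ⁻¹(0.1500) = -1.0364
d' = z(H) − z(FA) = 1.2816 − (-1.0364) = 2.3180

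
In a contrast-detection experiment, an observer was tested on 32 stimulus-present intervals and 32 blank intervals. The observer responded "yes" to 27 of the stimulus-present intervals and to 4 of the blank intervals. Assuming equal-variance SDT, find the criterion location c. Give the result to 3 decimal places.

H = 27/32 = 0.8438
FA = 4/32 = 0.1250
Φ⁻¹(H) = 1.0102
Φ⁻¹(FA) = -1.1503
c = −½·[z(H) + z(FA)] = −0.5 × (1.0102 + (-1.1503)) = 0.07005
c > 0: the observer has a conservative response bias.

c = 0.070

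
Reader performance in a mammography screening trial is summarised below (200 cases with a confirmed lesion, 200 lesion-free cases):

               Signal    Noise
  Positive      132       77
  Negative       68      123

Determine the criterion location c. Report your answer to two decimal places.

H = 132/200 = 0.6600
FA = 77/200 = 0.3850
z(H) = 0.4125
z(FA) = -0.2924
c = −½·[z(H) + z(FA)] = −0.5 × (0.4125 + (-0.2924)) = -0.06005

c = -0.06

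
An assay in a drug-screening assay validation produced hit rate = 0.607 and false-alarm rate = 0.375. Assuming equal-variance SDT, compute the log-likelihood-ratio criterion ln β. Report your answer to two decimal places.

Φ⁻¹(0.607) = 0.272, Φ⁻¹(0.375) = -0.319
ln β = −½·[z(H)² − z(FA)²] = −0.5 × (0.074 − 0.102) = 0.014

ln β = 0.01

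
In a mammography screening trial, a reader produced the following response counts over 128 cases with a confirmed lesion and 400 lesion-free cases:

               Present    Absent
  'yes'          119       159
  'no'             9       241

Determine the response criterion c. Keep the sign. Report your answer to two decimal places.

c = -0.61

H = 119/128 = 0.9297
FA = 159/400 = 0.3975
z(H) = 1.4736
z(FA) = -0.2598
c = −½·[z(H) + z(FA)] = −0.5 × (1.4736 + (-0.2598)) = -0.6069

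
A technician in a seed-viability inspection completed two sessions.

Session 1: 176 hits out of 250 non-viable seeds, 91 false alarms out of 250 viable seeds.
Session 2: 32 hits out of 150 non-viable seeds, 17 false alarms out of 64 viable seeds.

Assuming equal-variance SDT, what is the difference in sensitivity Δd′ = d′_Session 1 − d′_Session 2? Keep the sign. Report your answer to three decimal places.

Session 1: z(0.7040) = 0.5359, z(0.3640) = -0.3478, d' = 0.8837
Session 2: z(0.2133) = -0.7950, z(0.2656) = -0.6262, d' = -0.1688
Δd' = d'_Session 1 − d'_Session 2 = 0.8837 − (-0.1688) = 1.0525
Session 1 has the higher sensitivity.

Δd′ = 1.053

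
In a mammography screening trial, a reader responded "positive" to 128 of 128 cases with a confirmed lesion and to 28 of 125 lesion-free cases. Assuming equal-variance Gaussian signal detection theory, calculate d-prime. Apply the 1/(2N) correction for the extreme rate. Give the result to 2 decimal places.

d-prime = 3.42

The hit rate is 128/128 = 1, so apply the 1/(2N) correction: H → 1 − 1/(2·128) = 0.99609.
z(H) = z(0.99609) = 2.660
z(FA) = z(0.22400) = -0.759
d' = 2.660 − (-0.759) = 3.419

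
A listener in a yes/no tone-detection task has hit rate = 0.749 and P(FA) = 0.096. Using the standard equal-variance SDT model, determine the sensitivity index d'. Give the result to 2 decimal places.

z(H) = 0.6713
z(FA) = -1.3047
d' = z(H) − z(FA) = 0.6713 − (-1.3047) = 1.9760

d' = 1.98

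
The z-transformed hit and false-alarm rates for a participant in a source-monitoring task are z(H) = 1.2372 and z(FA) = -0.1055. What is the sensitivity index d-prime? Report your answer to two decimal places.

d' = z(H) − z(FA) = 1.2372 − (-0.1055) = 1.3427

d-prime = 1.34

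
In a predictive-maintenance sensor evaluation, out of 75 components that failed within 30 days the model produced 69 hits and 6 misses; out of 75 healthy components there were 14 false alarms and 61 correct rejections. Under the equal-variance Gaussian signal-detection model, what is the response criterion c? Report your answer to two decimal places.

H = 69/75 = 0.9200
FA = 14/75 = 0.1867
z(H) = z(0.9200) = 1.4051
z(FA) = z(0.1867) = -0.8901
c = −½·[z(H) + z(FA)] = −0.5 × (1.4051 + (-0.8901)) = -0.2575

c = -0.26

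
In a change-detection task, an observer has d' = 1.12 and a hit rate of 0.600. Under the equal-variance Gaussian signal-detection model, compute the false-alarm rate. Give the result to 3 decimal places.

false-alarm rate = 0.193

z(hit rate) = z(0.600) = 0.2533
z(FA) = z(H) − d' = 0.2533 − 1.12 = -0.8667
false-alarm rate = Φ(-0.8667) = 0.1931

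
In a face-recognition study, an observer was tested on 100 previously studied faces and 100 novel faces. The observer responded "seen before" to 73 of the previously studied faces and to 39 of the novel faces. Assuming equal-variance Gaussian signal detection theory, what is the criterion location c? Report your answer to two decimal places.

c = -0.17

H = 73/100 = 0.7300
FA = 39/100 = 0.3900
z(0.7300) = 0.613, z(0.3900) = -0.279
c = −½·[z(H) + z(FA)] = −0.5 × (0.613 + (-0.279)) = -0.167
c < 0: the observer has a liberal response bias.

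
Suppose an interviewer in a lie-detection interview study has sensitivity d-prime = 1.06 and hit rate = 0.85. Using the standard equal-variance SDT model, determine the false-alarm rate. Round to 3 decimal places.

z(hit rate) = z(0.85) = 1.0364
z(FA) = z(H) − d' = 1.0364 − 1.06 = -0.0236
false-alarm rate = Φ(-0.0236) = 0.4906

false-alarm rate = 0.491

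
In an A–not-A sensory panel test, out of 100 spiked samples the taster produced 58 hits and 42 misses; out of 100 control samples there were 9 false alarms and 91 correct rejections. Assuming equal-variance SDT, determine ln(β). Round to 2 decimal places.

H = 58/100 = 0.5800
FA = 9/100 = 0.0900
z(H) = z(0.5800) = 0.202
z(FA) = z(0.0900) = -1.341
ln β = −½·[z(H)² − z(FA)²] = −0.5 × (0.041 − 1.798) = 0.8785

ln β = 0.88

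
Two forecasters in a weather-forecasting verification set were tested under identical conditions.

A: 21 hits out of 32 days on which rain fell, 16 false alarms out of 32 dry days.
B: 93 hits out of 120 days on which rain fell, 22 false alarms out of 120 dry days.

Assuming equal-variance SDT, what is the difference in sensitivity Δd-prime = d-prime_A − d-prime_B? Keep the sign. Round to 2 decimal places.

Δd-prime = -1.26

A: z(0.6562) = 0.402, z(0.5000) = 0.000, d' = 0.402
B: z(0.7750) = 0.755, z(0.1833) = -0.903, d' = 1.658
Δd' = d'_A − d'_B = 0.402 − 1.658 = -1.256
B has the higher sensitivity.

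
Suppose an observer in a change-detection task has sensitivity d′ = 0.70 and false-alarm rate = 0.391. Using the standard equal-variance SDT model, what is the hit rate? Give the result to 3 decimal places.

z(false-alarm rate) = z(0.391) = -0.2767
z(H) = z(FA) + d' = -0.2767 + 0.70 = 0.4233
hit rate = Φ(0.4233) = 0.6640

hit rate = 0.664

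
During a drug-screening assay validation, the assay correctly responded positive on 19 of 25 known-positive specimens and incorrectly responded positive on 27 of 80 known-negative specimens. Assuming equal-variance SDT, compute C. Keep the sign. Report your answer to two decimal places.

C = -0.14

H = 19/25 = 0.7600
FA = 27/80 = 0.3375
z(H) = z(0.7600) = 0.706
z(FA) = z(0.3375) = -0.419
c = −½·[z(H) + z(FA)] = −0.5 × (0.706 + (-0.419)) = -0.1435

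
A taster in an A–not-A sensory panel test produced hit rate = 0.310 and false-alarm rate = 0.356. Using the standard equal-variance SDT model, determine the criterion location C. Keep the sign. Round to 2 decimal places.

z(0.310) = -0.496, z(0.356) = -0.369
c = −½·[z(H) + z(FA)] = −0.5 × (-0.496 + (-0.369)) = 0.4325

C = 0.43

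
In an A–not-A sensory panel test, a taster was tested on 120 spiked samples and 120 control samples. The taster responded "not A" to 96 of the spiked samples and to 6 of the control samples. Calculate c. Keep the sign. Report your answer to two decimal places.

c = 0.40

H = 96/120 = 0.8000
FA = 6/120 = 0.0500
z(0.8000) = 0.842, z(0.0500) = -1.645
c = −½·[z(H) + z(FA)] = −0.5 × (0.842 + (-1.645)) = 0.4015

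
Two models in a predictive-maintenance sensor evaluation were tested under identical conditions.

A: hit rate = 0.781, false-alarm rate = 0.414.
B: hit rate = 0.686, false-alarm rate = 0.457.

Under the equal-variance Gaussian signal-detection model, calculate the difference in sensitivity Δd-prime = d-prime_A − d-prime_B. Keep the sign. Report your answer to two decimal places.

Δd-prime = 0.40

A: z(0.781) = 0.776, z(0.414) = -0.217, d' = 0.993
B: z(0.686) = 0.485, z(0.457) = -0.108, d' = 0.593
Δd' = d'_A − d'_B = 0.993 − 0.593 = 0.400
A has the higher sensitivity.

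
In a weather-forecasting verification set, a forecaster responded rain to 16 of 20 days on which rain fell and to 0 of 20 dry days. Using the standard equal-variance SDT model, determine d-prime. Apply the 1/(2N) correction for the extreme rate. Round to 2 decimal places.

The false-alarm rate is 0/20 = 0, so apply the 1/(2N) correction: FA → 1/(2·20) = 0.02500.
z(H) = z(0.80000) = 0.842
z(FA) = z(0.02500) = -1.960
d' = 0.842 − (-1.960) = 2.802

d-prime = 2.80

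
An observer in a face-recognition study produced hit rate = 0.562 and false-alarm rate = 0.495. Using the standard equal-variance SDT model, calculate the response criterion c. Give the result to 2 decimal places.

c = -0.07

z(H) = 0.156
z(FA) = -0.013
c = −½·[z(H) + z(FA)] = −0.5 × (0.156 + (-0.013)) = -0.0715
c < 0: the observer has a liberal response bias.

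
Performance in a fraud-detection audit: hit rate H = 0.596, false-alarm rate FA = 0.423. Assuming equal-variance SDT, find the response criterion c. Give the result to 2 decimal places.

z(0.596) = 0.2430, z(0.423) = -0.1942
c = −½·[z(H) + z(FA)] = −0.5 × (0.2430 + (-0.1942)) = -0.0244
c < 0: the analyst has a liberal response bias.

c = -0.02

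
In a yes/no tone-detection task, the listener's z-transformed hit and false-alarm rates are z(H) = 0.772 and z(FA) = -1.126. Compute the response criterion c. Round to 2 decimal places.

c = −½·[z(H) + z(FA)] = −½·(0.772 + (-1.126)) = 0.177
c > 0: the listener has a conservative response bias.

c = 0.18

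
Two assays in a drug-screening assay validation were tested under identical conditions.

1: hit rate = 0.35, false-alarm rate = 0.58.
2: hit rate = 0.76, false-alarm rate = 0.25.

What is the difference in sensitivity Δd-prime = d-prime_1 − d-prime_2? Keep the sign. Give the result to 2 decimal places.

Δd-prime = -1.97

1: z(0.35) = -0.385, z(0.58) = 0.202, d' = -0.587
2: z(0.76) = 0.706, z(0.25) = -0.674, d' = 1.380
Δd' = d'_1 − d'_2 = -0.587 − 1.380 = -1.967
2 has the higher sensitivity.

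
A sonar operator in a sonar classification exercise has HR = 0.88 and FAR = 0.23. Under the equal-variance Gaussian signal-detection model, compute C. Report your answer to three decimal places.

C = -0.218

Φ⁻¹(H) = 1.1750
Φ⁻¹(FA) = -0.7388
c = −½·[z(H) + z(FA)] = −0.5 × (1.1750 + (-0.7388)) = -0.2181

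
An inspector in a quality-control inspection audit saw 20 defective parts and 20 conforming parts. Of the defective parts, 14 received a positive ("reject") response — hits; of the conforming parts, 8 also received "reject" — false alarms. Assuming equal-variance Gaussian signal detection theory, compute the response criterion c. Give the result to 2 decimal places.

H = 14/20 = 0.7000
FA = 8/20 = 0.4000
z(0.7000) = 0.524, z(0.4000) = -0.253
c = −½·[z(H) + z(FA)] = −0.5 × (0.524 + (-0.253)) = -0.1355
c < 0: the inspector has a liberal response bias.

c = -0.14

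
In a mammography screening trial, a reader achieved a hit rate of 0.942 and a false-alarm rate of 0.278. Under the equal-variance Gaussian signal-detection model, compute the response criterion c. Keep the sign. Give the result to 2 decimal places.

z(0.942) = 1.572, z(0.278) = -0.589
c = −½·[z(H) + z(FA)] = −0.5 × (1.572 + (-0.589)) = -0.4915

c = -0.49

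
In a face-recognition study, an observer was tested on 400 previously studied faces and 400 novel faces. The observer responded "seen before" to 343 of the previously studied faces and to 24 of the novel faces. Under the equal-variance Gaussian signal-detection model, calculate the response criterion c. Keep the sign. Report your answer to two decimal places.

c = 0.24

H = 343/400 = 0.8575
FA = 24/400 = 0.0600
z(H) = z(0.8575) = 1.0692
z(FA) = z(0.0600) = -1.5548
c = −½·[z(H) + z(FA)] = −0.5 × (1.0692 + (-1.5548)) = 0.2428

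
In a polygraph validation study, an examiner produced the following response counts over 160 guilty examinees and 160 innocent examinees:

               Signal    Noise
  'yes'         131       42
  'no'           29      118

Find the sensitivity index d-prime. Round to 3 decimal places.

H = 131/160 = 0.8187
FA = 42/160 = 0.2625
z(H) = z(0.8187) = 0.9104
z(FA) = z(0.2625) = -0.6357
d' = z(H) − z(FA) = 0.9104 − (-0.6357) = 1.5461

d-prime = 1.546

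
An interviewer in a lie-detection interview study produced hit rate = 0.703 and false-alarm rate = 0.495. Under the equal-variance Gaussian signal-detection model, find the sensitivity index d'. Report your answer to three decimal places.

d' = 0.546

z(0.703) = 0.5330, z(0.495) = -0.0125
d' = z(H) − z(FA) = 0.5330 − (-0.0125) = 0.5455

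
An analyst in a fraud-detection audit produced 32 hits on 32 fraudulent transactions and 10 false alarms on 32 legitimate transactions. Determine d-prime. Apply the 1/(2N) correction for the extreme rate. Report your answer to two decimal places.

d-prime = 2.64

The hit rate is 32/32 = 1, so apply the 1/(2N) correction: H → 1 − 1/(2·32) = 0.98438.
z(H) = z(0.98438) = 2.154
z(FA) = z(0.31250) = -0.489
d' = 2.154 − (-0.489) = 2.643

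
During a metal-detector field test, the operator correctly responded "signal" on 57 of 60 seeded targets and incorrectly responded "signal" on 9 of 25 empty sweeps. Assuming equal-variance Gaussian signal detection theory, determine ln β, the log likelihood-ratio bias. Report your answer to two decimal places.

H = 57/60 = 0.9500
FA = 9/25 = 0.3600
Φ⁻¹(H) = Φ⁻¹(0.9500) = 1.645
Φ⁻¹(FA) = Φ⁻¹(0.3600) = -0.358
ln β = −½·[z(H)² − z(FA)²] = −0.5 × (2.706 − 0.128) = -1.289

ln β = -1.29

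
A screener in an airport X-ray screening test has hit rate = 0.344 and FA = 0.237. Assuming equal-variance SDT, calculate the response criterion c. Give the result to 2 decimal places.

z(0.344) = -0.402, z(0.237) = -0.716
c = −½·[z(H) + z(FA)] = −0.5 × (-0.402 + (-0.716)) = 0.559
c > 0: the screener has a conservative response bias.

c = 0.56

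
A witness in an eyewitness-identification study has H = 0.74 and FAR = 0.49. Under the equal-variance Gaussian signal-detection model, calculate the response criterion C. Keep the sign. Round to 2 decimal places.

C = -0.31

z(H) = z(0.74) = 0.643
z(FA) = z(0.49) = -0.025
c = −½·[z(H) + z(FA)] = −0.5 × (0.643 + (-0.025)) = -0.309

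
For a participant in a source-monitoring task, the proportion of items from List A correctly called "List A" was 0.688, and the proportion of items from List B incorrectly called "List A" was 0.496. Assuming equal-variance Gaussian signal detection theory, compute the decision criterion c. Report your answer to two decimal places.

c = -0.24

Φ⁻¹(H) = Φ⁻¹(0.688) = 0.4902
Φ⁻¹(FA) = Φ⁻¹(0.496) = -0.0100
c = −½·[z(H) + z(FA)] = −0.5 × (0.4902 + (-0.0100)) = -0.2401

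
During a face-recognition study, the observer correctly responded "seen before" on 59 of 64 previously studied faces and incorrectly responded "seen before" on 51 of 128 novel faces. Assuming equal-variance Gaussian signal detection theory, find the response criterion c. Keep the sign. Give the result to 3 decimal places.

c = -0.580

H = 59/64 = 0.9219
FA = 51/128 = 0.3984
z(H) = z(0.9219) = 1.4180
z(FA) = z(0.3984) = -0.2575
c = −½·[z(H) + z(FA)] = −0.5 × (1.4180 + (-0.2575)) = -0.58025
c < 0: the observer has a liberal response bias.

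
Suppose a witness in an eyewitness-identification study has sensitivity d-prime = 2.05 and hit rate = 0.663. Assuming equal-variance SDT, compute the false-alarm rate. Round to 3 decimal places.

z(hit rate) = z(0.663) = 0.4207
z(FA) = z(H) − d' = 0.4207 − 2.05 = -1.6293
false-alarm rate = Φ(-1.6293) = 0.0516

false-alarm rate = 0.052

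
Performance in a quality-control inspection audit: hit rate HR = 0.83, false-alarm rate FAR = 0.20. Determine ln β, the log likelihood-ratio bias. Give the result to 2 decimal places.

z(0.83) = 0.954, z(0.20) = -0.842
ln β = −½·[z(H)² − z(FA)²] = −0.5 × (0.910 − 0.709) = -0.1005

ln β = -0.10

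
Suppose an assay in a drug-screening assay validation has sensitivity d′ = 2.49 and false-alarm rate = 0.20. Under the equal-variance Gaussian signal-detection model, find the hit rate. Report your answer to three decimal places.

hit rate = 0.950

z(false-alarm rate) = z(0.20) = -0.8416
z(H) = z(FA) + d' = -0.8416 + 2.49 = 1.6484
hit rate = Φ(1.6484) = 0.9504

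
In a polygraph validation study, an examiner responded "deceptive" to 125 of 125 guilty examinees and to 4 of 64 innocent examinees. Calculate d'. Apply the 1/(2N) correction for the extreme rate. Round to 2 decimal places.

d' = 4.19

The hit rate is 125/125 = 1, so apply the 1/(2N) correction: H → 1 − 1/(2·125) = 0.99600.
z(H) = z(0.99600) = 2.652
z(FA) = z(0.06250) = -1.534
d' = 2.652 − (-1.534) = 4.186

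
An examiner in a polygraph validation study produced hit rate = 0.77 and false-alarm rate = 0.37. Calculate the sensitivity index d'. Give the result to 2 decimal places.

d' = 1.07

z(H) = z(0.77) = 0.739
z(FA) = z(0.37) = -0.332
d' = z(H) − z(FA) = 0.739 − (-0.332) = 1.071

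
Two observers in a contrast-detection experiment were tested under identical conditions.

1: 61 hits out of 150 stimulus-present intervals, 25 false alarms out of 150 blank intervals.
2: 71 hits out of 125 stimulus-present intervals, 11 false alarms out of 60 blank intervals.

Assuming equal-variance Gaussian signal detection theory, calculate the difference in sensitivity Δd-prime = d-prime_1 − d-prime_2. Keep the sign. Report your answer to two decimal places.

Δd-prime = -0.34

1: z(0.4067) = -0.236, z(0.1667) = -0.967, d' = 0.731
2: z(0.5680) = 0.171, z(0.1833) = -0.903, d' = 1.074
Δd' = d'_1 − d'_2 = 0.731 − 1.074 = -0.343
2 has the higher sensitivity.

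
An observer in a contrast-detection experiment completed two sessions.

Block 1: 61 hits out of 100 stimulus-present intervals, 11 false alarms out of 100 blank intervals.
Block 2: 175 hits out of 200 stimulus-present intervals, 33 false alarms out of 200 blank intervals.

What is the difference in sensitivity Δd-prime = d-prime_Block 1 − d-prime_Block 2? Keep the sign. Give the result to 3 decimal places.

Block 1: z(0.6100) = 0.2793, z(0.1100) = -1.2265, d' = 1.5058
Block 2: z(0.8750) = 1.1503, z(0.1650) = -0.9741, d' = 2.1244
Δd' = d'_Block 1 − d'_Block 2 = 1.5058 − 2.1244 = -0.6186
Block 2 has the higher sensitivity.

Δd-prime = -0.619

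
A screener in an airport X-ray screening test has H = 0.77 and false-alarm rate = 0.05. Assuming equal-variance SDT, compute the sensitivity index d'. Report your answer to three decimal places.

d' = 2.384

z(0.77) = 0.7388, z(0.05) = -1.6449
d' = z(H) − z(FA) = 0.7388 − (-1.6449) = 2.3837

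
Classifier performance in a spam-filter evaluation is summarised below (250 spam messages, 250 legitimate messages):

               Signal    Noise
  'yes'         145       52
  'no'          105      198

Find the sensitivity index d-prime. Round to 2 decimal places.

H = 145/250 = 0.5800
FA = 52/250 = 0.2080
z(H) = 0.202
z(FA) = -0.813
d' = z(H) − z(FA) = 0.202 − (-0.813) = 1.015

d-prime = 1.02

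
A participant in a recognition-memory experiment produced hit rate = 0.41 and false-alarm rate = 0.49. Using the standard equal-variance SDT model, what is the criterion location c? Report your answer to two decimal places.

c = 0.13

Φ⁻¹(H) = -0.2275
Φ⁻¹(FA) = -0.0251
c = −½·[z(H) + z(FA)] = −0.5 × (-0.2275 + (-0.0251)) = 0.1263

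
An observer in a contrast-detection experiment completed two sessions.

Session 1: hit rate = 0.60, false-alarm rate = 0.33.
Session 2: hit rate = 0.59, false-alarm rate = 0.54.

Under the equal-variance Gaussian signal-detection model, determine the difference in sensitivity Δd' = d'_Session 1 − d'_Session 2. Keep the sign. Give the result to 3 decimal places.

Session 1: z(0.60) = 0.2533, z(0.33) = -0.4399, d' = 0.6932
Session 2: z(0.59) = 0.2275, z(0.54) = 0.1004, d' = 0.1271
Δd' = d'_Session 1 − d'_Session 2 = 0.6932 − 0.1271 = 0.5661
Session 1 has the higher sensitivity.

Δd' = 0.566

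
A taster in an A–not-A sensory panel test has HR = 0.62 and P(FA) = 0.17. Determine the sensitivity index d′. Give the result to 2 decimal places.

z(0.62) = 0.305, z(0.17) = -0.954
d' = z(H) − z(FA) = 0.305 − (-0.954) = 1.259

d′ = 1.26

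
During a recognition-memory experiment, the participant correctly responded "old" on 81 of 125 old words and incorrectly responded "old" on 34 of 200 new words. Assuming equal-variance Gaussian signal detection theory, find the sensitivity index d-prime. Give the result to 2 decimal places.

H = 81/125 = 0.6480
FA = 34/200 = 0.1700
z(0.6480) = 0.380, z(0.1700) = -0.954
d' = z(H) − z(FA) = 0.380 − (-0.954) = 1.334

d-prime = 1.33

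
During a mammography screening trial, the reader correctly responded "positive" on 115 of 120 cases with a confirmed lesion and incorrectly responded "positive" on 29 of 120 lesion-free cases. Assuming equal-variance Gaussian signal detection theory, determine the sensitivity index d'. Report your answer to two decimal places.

d' = 2.43

H = 115/120 = 0.9583
FA = 29/120 = 0.2417
z(H) = 1.7313
z(FA) = -0.7008
d' = z(H) − z(FA) = 1.7313 − (-0.7008) = 2.4321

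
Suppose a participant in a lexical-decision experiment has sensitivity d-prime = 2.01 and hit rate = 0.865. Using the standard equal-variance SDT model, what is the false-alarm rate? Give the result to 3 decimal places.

false-alarm rate = 0.182

z(hit rate) = z(0.865) = 1.1031
z(FA) = z(H) − d' = 1.1031 − 2.01 = -0.9069
false-alarm rate = Φ(-0.9069) = 0.1822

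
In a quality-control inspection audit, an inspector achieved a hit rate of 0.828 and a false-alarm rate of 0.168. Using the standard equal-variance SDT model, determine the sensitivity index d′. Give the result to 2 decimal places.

z(H) = z(0.828) = 0.946
z(FA) = z(0.168) = -0.962
d' = z(H) − z(FA) = 0.946 − (-0.962) = 1.908

d′ = 1.91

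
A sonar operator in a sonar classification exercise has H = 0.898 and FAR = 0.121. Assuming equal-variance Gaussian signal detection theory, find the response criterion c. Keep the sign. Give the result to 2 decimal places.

Φ⁻¹(H) = Φ⁻¹(0.898) = 1.2702
Φ⁻¹(FA) = Φ⁻¹(0.121) = -1.1700
c = −½·[z(H) + z(FA)] = −0.5 × (1.2702 + (-1.1700)) = -0.0501
c < 0: the sonar operator has a liberal response bias.

c = -0.05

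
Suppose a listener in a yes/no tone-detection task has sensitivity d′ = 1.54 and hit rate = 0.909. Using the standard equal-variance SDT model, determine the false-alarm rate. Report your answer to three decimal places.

z(hit rate) = z(0.909) = 1.3346
z(FA) = z(H) − d' = 1.3346 − 1.54 = -0.2054
false-alarm rate = Φ(-0.2054) = 0.4186

false-alarm rate = 0.419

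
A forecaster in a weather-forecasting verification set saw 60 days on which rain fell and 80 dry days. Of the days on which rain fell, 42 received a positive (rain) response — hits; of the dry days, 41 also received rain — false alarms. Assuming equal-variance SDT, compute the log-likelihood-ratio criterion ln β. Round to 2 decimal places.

ln β = -0.14

H = 42/60 = 0.7000
FA = 41/80 = 0.5125
z(H) = z(0.7000) = 0.524
z(FA) = z(0.5125) = 0.031
ln β = −½·[z(H)² − z(FA)²] = −0.5 × (0.275 − 0.001) = -0.137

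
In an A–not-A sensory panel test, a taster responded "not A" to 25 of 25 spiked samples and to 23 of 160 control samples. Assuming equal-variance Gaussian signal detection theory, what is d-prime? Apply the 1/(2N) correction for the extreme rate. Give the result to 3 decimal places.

d-prime = 3.117

The hit rate is 25/25 = 1, so apply the 1/(2N) correction: H → 1 − 1/(2·25) = 0.98000.
z(H) = z(0.98000) = 2.0537
z(FA) = z(0.14375) = -1.0636
d' = 2.0537 − (-1.0636) = 3.1173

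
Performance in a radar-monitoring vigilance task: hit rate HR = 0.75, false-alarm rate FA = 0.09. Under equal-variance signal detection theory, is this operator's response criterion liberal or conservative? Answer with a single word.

z(H) = 0.674, z(FA) = -1.341
c = −½·(z(H) + z(FA)) = 0.3335
c > 0 → conservative criterion (biased toward responding “no”).

conservative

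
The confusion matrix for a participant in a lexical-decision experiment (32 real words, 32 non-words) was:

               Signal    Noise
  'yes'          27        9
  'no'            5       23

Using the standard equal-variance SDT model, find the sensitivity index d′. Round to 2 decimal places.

H = 27/32 = 0.8438
FA = 9/32 = 0.2812
z(H) = 1.0102
z(FA) = -0.5793
d' = z(H) − z(FA) = 1.0102 − (-0.5793) = 1.5895

d′ = 1.59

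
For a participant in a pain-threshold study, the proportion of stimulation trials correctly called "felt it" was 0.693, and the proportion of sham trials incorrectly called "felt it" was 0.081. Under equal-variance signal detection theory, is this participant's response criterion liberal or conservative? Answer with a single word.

z(H) = 0.504, z(FA) = -1.398
c = −½·(z(H) + z(FA)) = 0.447
c > 0 → conservative criterion (biased toward responding “no”).

conservative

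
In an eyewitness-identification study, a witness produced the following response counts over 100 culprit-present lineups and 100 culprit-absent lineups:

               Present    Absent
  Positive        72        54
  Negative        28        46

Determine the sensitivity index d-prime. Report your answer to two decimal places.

d-prime = 0.48

H = 72/100 = 0.7200
FA = 54/100 = 0.5400
z(H) = z(0.7200) = 0.5828
z(FA) = z(0.5400) = 0.1004
d' = z(H) − z(FA) = 0.5828 − 0.1004 = 0.4824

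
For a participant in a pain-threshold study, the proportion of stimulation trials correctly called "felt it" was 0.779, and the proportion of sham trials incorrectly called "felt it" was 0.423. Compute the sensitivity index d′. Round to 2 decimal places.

d′ = 0.96

z(0.779) = 0.7688, z(0.423) = -0.1942
d' = z(H) − z(FA) = 0.7688 − (-0.1942) = 0.9630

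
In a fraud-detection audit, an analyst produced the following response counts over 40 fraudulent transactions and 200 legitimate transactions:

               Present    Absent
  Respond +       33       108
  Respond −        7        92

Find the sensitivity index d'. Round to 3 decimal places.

H = 33/40 = 0.8250
FA = 108/200 = 0.5400
Φ⁻¹(0.8250) = 0.9346, Φ⁻¹(0.5400) = 0.1004
d' = z(H) − z(FA) = 0.9346 − 0.1004 = 0.8342

d' = 0.834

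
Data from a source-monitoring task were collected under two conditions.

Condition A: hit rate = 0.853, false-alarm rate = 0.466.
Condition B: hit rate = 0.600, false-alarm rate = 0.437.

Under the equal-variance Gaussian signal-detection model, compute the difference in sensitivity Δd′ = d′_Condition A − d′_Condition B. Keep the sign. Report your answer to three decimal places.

Condition A: z(0.853) = 1.0494, z(0.466) = -0.0853, d' = 1.1347
Condition B: z(0.600) = 0.2533, z(0.437) = -0.1586, d' = 0.4119
Δd' = d'_Condition A − d'_Condition B = 1.1347 − 0.4119 = 0.7228
Condition A has the higher sensitivity.

Δd′ = 0.723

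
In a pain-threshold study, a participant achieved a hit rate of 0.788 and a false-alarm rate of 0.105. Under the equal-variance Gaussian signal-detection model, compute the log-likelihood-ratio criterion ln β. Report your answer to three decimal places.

Φ⁻¹(H) = Φ⁻¹(0.788) = 0.7995
Φ⁻¹(FA) = Φ⁻¹(0.105) = -1.2536
ln β = −½·[z(H)² − z(FA)²] = −0.5 × (0.6392 − 1.5715) = 0.46615

ln β = 0.466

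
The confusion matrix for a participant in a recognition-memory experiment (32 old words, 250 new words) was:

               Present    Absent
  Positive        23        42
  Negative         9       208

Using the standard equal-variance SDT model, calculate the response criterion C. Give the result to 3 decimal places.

C = 0.191

H = 23/32 = 0.7188
FA = 42/250 = 0.1680
Φ⁻¹(0.7188) = 0.5793, Φ⁻¹(0.1680) = -0.9621
c = −½·[z(H) + z(FA)] = −0.5 × (0.5793 + (-0.9621)) = 0.1914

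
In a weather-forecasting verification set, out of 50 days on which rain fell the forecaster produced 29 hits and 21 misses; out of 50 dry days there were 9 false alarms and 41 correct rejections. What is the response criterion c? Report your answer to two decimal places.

H = 29/50 = 0.5800
FA = 9/50 = 0.1800
z(0.5800) = 0.202, z(0.1800) = -0.915
c = −½·[z(H) + z(FA)] = −0.5 × (0.202 + (-0.915)) = 0.3565

c = 0.36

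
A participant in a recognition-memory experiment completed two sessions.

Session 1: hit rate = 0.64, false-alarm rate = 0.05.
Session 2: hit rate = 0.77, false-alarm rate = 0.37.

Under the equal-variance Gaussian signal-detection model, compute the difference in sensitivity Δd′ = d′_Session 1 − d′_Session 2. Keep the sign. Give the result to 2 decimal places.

Δd′ = 0.93

Session 1: z(0.64) = 0.358, z(0.05) = -1.645, d' = 2.003
Session 2: z(0.77) = 0.739, z(0.37) = -0.332, d' = 1.071
Δd' = d'_Session 1 − d'_Session 2 = 2.003 − 1.071 = 0.932
Session 1 has the higher sensitivity.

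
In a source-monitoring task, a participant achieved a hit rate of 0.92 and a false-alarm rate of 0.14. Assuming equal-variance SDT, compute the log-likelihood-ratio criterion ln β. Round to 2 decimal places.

ln β = -0.40

z(H) = z(0.92) = 1.405
z(FA) = z(0.14) = -1.080
ln β = −½·[z(H)² − z(FA)²] = −0.5 × (1.974 − 1.166) = -0.404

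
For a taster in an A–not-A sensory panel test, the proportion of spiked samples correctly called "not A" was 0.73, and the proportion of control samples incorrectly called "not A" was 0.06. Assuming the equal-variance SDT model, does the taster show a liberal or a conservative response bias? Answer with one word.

conservative

z(H) = 0.613, z(FA) = -1.555
c = −½·(z(H) + z(FA)) = 0.471
c > 0 → conservative criterion (biased toward responding “no”).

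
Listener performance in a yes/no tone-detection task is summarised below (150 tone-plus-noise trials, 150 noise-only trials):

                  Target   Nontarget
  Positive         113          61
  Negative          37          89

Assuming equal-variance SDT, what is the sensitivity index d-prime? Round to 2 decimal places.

H = 113/150 = 0.7533
FA = 61/150 = 0.4067
z(0.7533) = 0.685, z(0.4067) = -0.236
d' = z(H) − z(FA) = 0.685 − (-0.236) = 0.921

d-prime = 0.92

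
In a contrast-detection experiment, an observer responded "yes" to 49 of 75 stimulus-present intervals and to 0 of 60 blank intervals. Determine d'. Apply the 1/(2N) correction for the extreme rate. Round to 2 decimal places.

d' = 2.79

The false-alarm rate is 0/60 = 0, so apply the 1/(2N) correction: FA → 1/(2·60) = 0.00833.
z(H) = z(0.65333) = 0.394
z(FA) = z(0.00833) = -2.394
d' = 0.394 − (-2.394) = 2.788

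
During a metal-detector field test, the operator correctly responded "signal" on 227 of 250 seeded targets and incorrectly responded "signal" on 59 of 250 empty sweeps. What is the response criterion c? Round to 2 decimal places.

H = 227/250 = 0.9080
FA = 59/250 = 0.2360
Φ⁻¹(H) = 1.3285
Φ⁻¹(FA) = -0.7192
c = −½·[z(H) + z(FA)] = −0.5 × (1.3285 + (-0.7192)) = -0.30465

c = -0.30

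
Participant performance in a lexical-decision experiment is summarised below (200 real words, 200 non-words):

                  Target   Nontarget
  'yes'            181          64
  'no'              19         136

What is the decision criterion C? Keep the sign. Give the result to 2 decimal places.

C = -0.42

H = 181/200 = 0.9050
FA = 64/200 = 0.3200
z(0.9050) = 1.311, z(0.3200) = -0.468
c = −½·[z(H) + z(FA)] = −0.5 × (1.311 + (-0.468)) = -0.4215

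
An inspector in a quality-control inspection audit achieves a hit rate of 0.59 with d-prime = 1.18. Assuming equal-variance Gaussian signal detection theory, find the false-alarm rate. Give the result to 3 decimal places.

z(hit rate) = z(0.59) = 0.2275
z(FA) = z(H) − d' = 0.2275 − 1.18 = -0.9525
false-alarm rate = Φ(-0.9525) = 0.1704

false-alarm rate = 0.170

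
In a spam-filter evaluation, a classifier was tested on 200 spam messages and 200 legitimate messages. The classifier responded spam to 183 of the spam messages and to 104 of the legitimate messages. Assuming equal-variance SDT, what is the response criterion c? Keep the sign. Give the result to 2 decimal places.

H = 183/200 = 0.9150
FA = 104/200 = 0.5200
Φ⁻¹(H) = Φ⁻¹(0.9150) = 1.3722
Φ⁻¹(FA) = Φ⁻¹(0.5200) = 0.0502
c = −½·[z(H) + z(FA)] = −0.5 × (1.3722 + 0.0502) = -0.7112

c = -0.71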